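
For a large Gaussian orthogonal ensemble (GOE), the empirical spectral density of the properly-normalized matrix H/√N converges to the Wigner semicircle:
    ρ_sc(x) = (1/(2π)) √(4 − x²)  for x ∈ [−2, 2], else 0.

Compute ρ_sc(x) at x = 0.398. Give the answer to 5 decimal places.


ρ_sc(x) = (1/(2π)) √(4 − x²). With x = 0.398:
  4 − x² = 4 − (0.398)² = 4 − 0.158404 = 3.841596.
  √(4 − x²) = 1.959999.
  1/(2π) = 0.159155.
  ρ_sc(0.398) = 0.159155 · 1.959999 = 0.311944.

Rounded to 5 decimal places: ρ_sc(0.398) ≈ 0.31194.


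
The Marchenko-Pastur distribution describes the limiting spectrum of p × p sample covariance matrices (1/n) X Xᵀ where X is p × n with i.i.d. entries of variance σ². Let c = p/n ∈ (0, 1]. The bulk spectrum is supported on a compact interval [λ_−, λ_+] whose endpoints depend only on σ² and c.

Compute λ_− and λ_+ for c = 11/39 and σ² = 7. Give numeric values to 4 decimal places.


c = 11/39 = 0.282051; √c = 0.531085.
λ_− = σ² (1 − √c)² = 7 · (1 − 0.531085)² = 7 · (0.468915)² = 1.539169.
λ_+ = σ² (1 + √c)² = 7 · (1 + 0.531085)² = 7 · (1.531085)² = 16.409549.

Rounded to 4 decimal places: λ_− ≈ 1.5392, λ_+ ≈ 16.4095.


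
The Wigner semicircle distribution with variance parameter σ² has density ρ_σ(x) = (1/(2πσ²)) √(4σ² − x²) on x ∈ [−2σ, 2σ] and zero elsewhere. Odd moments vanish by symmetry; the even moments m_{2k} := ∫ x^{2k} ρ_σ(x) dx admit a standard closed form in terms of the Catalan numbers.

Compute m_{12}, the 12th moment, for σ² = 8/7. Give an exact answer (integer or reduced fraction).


By the scaled semicircle moment identity, m_{2k} = σ^{2k} · C_k with k = 6.
C_6 = (1/(k+1)) · C(2k, k) = (1/7) · C(12, 6) = (1/7) · 924 = 132.
σ^{2k} = (σ²)^k = (8/7)^6 = 262144/117649.

Therefore m_{12} = σ^{12} · C_6 = (262144/117649) · 132 = 34603008/117649.


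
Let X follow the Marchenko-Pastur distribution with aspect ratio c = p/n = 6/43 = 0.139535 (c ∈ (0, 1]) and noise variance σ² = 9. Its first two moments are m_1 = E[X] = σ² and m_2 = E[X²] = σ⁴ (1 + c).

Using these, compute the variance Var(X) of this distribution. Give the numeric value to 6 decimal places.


m_1 = E[X] = σ² = 9, so m_1² = 81.
m_2 = E[X²] = σ⁴ (1 + c) = 81 · (1 + 0.139535) = 81 · 1.139535 = 92.302326.
(Note m_2 − m_1² simplifies to c · σ⁴ = 0.139535 · 81.)

Var(X) = m_2 − m_1² = 92.302326 − 81 = 11.302326.


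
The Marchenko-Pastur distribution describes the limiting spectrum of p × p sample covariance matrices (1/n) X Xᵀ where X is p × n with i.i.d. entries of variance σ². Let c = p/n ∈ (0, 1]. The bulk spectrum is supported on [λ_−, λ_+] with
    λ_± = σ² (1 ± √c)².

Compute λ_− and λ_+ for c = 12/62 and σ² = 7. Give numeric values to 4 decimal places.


c = 12/62 = 0.193548; √c = 0.439941.
λ_− = σ² (1 − √c)² = 7 · (1 − 0.439941)² = 7 · (0.560059)² = 2.195660.
λ_+ = σ² (1 + √c)² = 7 · (1 + 0.439941)² = 7 · (1.439941)² = 14.514018.

Rounded to 4 decimal places: λ_− ≈ 2.1957, λ_+ ≈ 14.5140.


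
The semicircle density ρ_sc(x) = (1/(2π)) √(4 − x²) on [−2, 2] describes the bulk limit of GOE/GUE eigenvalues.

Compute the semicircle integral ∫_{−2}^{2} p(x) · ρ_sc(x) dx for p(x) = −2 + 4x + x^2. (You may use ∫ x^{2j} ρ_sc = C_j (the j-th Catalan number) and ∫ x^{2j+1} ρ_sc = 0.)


Write p(x) = Σ a_i x^i, split into monomials and integrate each against ρ_sc separately.
Using ∫ x^{2j} ρ_sc = C_j = (1/(j+1)) C(2j, j) (Catalan numbers) and ∫ x^{2j+1} ρ_sc = 0 (odd monomials vanish by symmetry):
  i = 0 (even): a_0 · C_{0} = -2 · 1 = -2
  i = 1 (odd): ∫ x^1 ρ_sc = 0 (vanishes)
  i = 2 (even): a_2 · C_{1} = 1 · 1 = 1

Summing the contributions: ∫_{−2}^{2} p(x) ρ_sc(x) dx = (-2) + 1 = -1.


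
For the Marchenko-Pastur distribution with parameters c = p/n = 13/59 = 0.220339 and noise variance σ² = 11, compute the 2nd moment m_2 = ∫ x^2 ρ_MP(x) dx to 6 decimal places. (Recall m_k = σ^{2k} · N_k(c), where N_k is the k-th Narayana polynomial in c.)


E[X²] = σ⁴ (1 + c) (second MP moment). With σ² = 11 (so σ⁴ = 121) and c = 13/59 = 0.220339: E[X²] = 121 · (1 + 0.220339) = 121 · 1.220339.

So E[X^2] = 147.661017.


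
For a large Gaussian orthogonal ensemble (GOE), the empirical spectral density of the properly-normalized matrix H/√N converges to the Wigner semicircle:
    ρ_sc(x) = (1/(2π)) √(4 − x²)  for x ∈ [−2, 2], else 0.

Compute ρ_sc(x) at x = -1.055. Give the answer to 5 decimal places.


ρ_sc(x) = (1/(2π)) √(4 − x²). With x = -1.055:
  4 − x² = 4 − (-1.055)² = 4 − 1.113025 = 2.886975.
  √(4 − x²) = 1.699110.
  1/(2π) = 0.159155.
  ρ_sc(-1.055) = 0.159155 · 1.699110 = 0.270422.

Rounded to 5 decimal places: ρ_sc(-1.055) ≈ 0.27042.


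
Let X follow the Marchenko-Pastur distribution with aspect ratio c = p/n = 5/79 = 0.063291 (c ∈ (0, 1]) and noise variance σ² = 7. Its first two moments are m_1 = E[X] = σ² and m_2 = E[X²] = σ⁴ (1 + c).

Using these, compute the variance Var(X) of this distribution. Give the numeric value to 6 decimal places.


m_1 = E[X] = σ² = 7, so m_1² = 49.
m_2 = E[X²] = σ⁴ (1 + c) = 49 · (1 + 0.063291) = 49 · 1.063291 = 52.101266.
(Note m_2 − m_1² simplifies to c · σ⁴ = 0.063291 · 49.)

Var(X) = m_2 − m_1² = 52.101266 − 49 = 3.101266.


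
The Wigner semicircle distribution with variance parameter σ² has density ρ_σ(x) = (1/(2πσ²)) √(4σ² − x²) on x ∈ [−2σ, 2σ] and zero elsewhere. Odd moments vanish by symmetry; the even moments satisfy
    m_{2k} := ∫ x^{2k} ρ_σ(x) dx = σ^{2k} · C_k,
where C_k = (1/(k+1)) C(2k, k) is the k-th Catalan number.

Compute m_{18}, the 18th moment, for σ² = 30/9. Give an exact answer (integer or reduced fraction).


By the scaled semicircle moment identity, m_{2k} = σ^{2k} · C_k with k = 9.
C_9 = (1/(k+1)) · C(2k, k) = (1/10) · C(18, 9) = (1/10) · 48620 = 4862.
σ^{2k} = (σ²)^k = (30/9)^9 = 1000000000/19683.

Therefore m_{18} = σ^{18} · C_9 = (1000000000/19683) · 4862 = 4862000000000/19683.


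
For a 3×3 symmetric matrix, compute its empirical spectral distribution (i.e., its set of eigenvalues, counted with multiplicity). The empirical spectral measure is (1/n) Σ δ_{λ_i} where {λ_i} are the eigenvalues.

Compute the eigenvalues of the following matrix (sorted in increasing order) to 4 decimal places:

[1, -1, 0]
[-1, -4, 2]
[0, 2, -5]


Since M is real symmetric, all three eigenvalues are real; they are the roots of det(λI − M) = λ³ − (tr M) λ² + s λ − det M, where s is the sum of the principal 2×2 minors.
tr M = 1 + (-4) + (-5) = -8.
s = (1·(-4) − (-1)²) + (1·(-5) − 0²) + ((-4)·(-5) − 2²) = -5 + (-5) + 16 = 6.
det M (expand along row 1) = 1·16 − (-1)·5 + 0·(-2) = 21.
Characteristic polynomial: λ³ + 8λ² + 6λ − 21 = 0.
Substitute λ = y + (tr M)/3 = y − 2.666667 to remove the quadratic term: y³ + p·y + q = 0 with p = s − (tr M)²/3 = -15.333333 and q = −2(tr M)³/27 + (tr M)·s/3 − det M = 0.925926.
Three real roots ⇒ use the trigonometric (Viète) form: r = 2√(−p/3) = 4.521553, φ = arccos(3q/(p·r)) = arccos(-0.040066) = 1.610873 rad.
y_k = r·cos(φ/3 − 2πk/3) for k = 0, 1, 2 gives y = 3.885230, 0.060401, -3.945631.
λ_k = y_k − 2.666667 gives λ = 1.2186, -2.6063, -6.6123 (check: the sum is -8.0000 = tr M).

Eigenvalues sorted in increasing order: [-6.6123, -2.6063, 1.2186].


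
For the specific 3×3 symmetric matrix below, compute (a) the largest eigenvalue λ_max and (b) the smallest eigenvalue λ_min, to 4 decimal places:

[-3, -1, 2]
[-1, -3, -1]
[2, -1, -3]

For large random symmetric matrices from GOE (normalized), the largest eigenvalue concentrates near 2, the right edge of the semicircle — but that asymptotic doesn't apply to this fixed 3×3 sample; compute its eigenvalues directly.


Since M is real symmetric, all three eigenvalues are real; they are the roots of det(λI − M) = λ³ − (tr M) λ² + s λ − det M, where s is the sum of the principal 2×2 minors.
tr M = -3 + (-3) + (-3) = -9.
s = ((-3)·(-3) − (-1)²) + ((-3)·(-3) − 2²) + ((-3)·(-3) − (-1)²) = 8 + 5 + 8 = 21.
det M (expand along row 1) = (-3)·8 − (-1)·5 + 2·7 = -5.
Characteristic polynomial: λ³ + 9λ² + 21λ + 5 = 0.
Substitute λ = y + (tr M)/3 = y − 3.000000 to remove the quadratic term: y³ + p·y + q = 0 with p = s − (tr M)²/3 = -6.000000 and q = −2(tr M)³/27 + (tr M)·s/3 − det M = -4.000000.
Three real roots ⇒ use the trigonometric (Viète) form: r = 2√(−p/3) = 2.828427, φ = arccos(3q/(p·r)) = arccos(0.707107) = 0.785398 rad.
y_k = r·cos(φ/3 − 2πk/3) for k = 0, 1, 2 gives y = 2.732051, -0.732051, -2.000000.
λ_k = y_k − 3.000000 gives λ = -0.2679, -3.7321, -5.0000 (check: the sum is -9.0000 = tr M).

Hence λ_max = -0.2679 and λ_min = -5.0000.


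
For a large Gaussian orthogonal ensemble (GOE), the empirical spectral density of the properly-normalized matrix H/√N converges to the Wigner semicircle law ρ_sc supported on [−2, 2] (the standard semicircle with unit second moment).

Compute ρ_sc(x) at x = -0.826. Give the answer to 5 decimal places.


ρ_sc(x) = (1/(2π)) √(4 − x²). With x = -0.826:
  4 − x² = 4 − (-0.826)² = 4 − 0.682276 = 3.317724.
  √(4 − x²) = 1.821462.
  1/(2π) = 0.159155.
  ρ_sc(-0.826) = 0.159155 · 1.821462 = 0.289895.

Rounded to 5 decimal places: ρ_sc(-0.826) ≈ 0.28989.


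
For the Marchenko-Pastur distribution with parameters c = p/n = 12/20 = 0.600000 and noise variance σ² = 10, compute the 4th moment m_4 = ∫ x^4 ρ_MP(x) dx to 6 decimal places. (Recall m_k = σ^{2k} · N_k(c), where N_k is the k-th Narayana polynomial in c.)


E[X⁴] = σ⁸ (1 + 6c + 6c² + c³) (fourth MP moment). With σ² = 10 (so σ⁸ = 10000) and c = 12/20 = 0.600000: E[X⁴] = 10000 · (1 + 6·0.600000 + 6·(0.600000)² + (0.600000)³) = 10000 · 6.976000.

So E[X^4] = 69760.000000.


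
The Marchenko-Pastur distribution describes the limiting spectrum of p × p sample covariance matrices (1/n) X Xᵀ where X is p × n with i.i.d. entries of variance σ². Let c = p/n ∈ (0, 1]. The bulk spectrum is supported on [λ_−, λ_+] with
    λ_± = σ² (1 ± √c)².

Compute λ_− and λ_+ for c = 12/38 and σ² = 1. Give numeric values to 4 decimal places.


c = 12/38 = 0.315789; √c = 0.561951.
λ_− = σ² (1 − √c)² = 1 · (1 − 0.561951)² = 1 · (0.438049)² = 0.191886.
λ_+ = σ² (1 + √c)² = 1 · (1 + 0.561951)² = 1 · (1.561951)² = 2.439692.

Rounded to 4 decimal places: λ_− ≈ 0.1919, λ_+ ≈ 2.4397.


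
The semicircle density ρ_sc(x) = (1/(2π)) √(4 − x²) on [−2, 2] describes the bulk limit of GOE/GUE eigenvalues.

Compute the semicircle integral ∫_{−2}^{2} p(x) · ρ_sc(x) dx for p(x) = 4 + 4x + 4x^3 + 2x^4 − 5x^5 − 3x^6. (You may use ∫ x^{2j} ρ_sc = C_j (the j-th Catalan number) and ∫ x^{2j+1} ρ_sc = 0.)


Write p(x) = Σ a_i x^i, split into monomials and integrate each against ρ_sc separately.
Using ∫ x^{2j} ρ_sc = C_j = (1/(j+1)) C(2j, j) (Catalan numbers) and ∫ x^{2j+1} ρ_sc = 0 (odd monomials vanish by symmetry):
  i = 0 (even): a_0 · C_{0} = 4 · 1 = 4
  i = 1 (odd): ∫ x^1 ρ_sc = 0 (vanishes)
  i = 3 (odd): ∫ x^3 ρ_sc = 0 (vanishes)
  i = 4 (even): a_4 · C_{2} = 2 · 2 = 4
  i = 5 (odd): ∫ x^5 ρ_sc = 0 (vanishes)
  i = 6 (even): a_6 · C_{3} = -3 · 5 = -15

Summing the contributions: ∫_{−2}^{2} p(x) ρ_sc(x) dx = 4 + 4 + (-15) = -7.


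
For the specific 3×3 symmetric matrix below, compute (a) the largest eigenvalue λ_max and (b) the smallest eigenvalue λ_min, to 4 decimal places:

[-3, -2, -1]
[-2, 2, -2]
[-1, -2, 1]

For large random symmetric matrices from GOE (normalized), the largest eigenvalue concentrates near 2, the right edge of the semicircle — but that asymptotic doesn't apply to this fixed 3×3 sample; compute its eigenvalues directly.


Since M is real symmetric, all three eigenvalues are real; they are the roots of det(λI − M) = λ³ − (tr M) λ² + s λ − det M, where s is the sum of the principal 2×2 minors.
tr M = -3 + 2 + 1 = 0.
s = ((-3)·2 − (-2)²) + ((-3)·1 − (-1)²) + (2·1 − (-2)²) = -10 + (-4) + (-2) = -16.
det M (expand along row 1) = (-3)·(-2) − (-2)·(-4) + (-1)·6 = -8.
Characteristic polynomial: λ³ − 16λ + 8 = 0.
Substitute λ = y + (tr M)/3 = y + 0.000000 to remove the quadratic term: y³ + p·y + q = 0 with p = s − (tr M)²/3 = -16.000000 and q = −2(tr M)³/27 + (tr M)·s/3 − det M = 8.000000.
Three real roots ⇒ use the trigonometric (Viète) form: r = 2√(−p/3) = 4.618802, φ = arccos(3q/(p·r)) = arccos(-0.324760) = 1.901554 rad.
y_k = r·cos(φ/3 − 2πk/3) for k = 0, 1, 2 gives y = 3.721612, 0.508203, -4.229815.
λ_k = y_k + 0.000000 gives λ = 3.7216, 0.5082, -4.2298 (check: the sum is 0.0000 = tr M).

Hence λ_max = 3.7216 and λ_min = -4.2298.


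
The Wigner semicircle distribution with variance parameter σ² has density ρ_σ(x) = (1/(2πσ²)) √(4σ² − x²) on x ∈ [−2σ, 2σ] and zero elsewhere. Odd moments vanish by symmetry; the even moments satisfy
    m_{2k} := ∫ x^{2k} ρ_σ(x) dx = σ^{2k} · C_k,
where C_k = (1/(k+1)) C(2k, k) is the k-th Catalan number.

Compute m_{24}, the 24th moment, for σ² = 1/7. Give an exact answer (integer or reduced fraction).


By the scaled semicircle moment identity, m_{2k} = σ^{2k} · C_k with k = 12.
C_12 = (1/(k+1)) · C(2k, k) = (1/13) · C(24, 12) = (1/13) · 2704156 = 208012.
σ^{2k} = (σ²)^k = (1/7)^12 = 1/13841287201.

Therefore m_{24} = σ^{24} · C_12 = (1/13841287201) · 208012 = 29716/1977326743.


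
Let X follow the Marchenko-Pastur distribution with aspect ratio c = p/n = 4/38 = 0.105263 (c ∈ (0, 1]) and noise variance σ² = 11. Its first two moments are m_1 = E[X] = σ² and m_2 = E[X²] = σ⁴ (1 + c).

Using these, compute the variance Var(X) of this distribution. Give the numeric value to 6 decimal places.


m_1 = E[X] = σ² = 11, so m_1² = 121.
m_2 = E[X²] = σ⁴ (1 + c) = 121 · (1 + 0.105263) = 121 · 1.105263 = 133.736842.
(Note m_2 − m_1² simplifies to c · σ⁴ = 0.105263 · 121.)

Var(X) = m_2 − m_1² = 133.736842 − 121 = 12.736842.


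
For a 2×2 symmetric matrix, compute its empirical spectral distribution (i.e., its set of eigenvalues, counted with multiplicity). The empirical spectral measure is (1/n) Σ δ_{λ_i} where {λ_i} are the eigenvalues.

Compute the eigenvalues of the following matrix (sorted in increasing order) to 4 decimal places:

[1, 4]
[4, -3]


Since M is real symmetric, both eigenvalues are real; they are the roots of det(λI − M) = λ² − (tr M) λ + det M.
tr M = 1 + (-3) = -2.
det M = 1·(-3) − 4² = -3 − 16 = -19.
Characteristic polynomial: λ² + 2λ − 19 = 0.
Discriminant Δ = (tr M)² − 4·det M = 4 − (-76) = 80; √Δ = 8.944272.
λ = (tr M ± √Δ)/2 = (-2 ± 8.944272)/2, giving (tr M − √Δ)/2 = -5.4721 and (tr M + √Δ)/2 = 3.4721.

Eigenvalues sorted in increasing order: [-5.4721, 3.4721].


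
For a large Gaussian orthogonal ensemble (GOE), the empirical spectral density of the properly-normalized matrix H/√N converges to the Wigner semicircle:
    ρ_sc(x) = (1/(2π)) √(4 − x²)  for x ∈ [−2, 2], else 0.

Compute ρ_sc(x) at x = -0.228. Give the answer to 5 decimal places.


ρ_sc(x) = (1/(2π)) √(4 − x²). With x = -0.228:
  4 − x² = 4 − (-0.228)² = 4 − 0.051984 = 3.948016.
  √(4 − x²) = 1.986961.
  1/(2π) = 0.159155.
  ρ_sc(-0.228) = 0.159155 · 1.986961 = 0.316235.

Rounded to 5 decimal places: ρ_sc(-0.228) ≈ 0.31623.


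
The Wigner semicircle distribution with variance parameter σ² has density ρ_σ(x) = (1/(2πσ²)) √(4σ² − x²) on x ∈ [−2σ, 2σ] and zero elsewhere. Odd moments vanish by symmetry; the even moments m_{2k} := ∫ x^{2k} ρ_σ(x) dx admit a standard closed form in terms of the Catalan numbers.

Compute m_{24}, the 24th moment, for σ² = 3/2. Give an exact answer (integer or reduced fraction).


By the scaled semicircle moment identity, m_{2k} = σ^{2k} · C_k with k = 12.
C_12 = (1/(k+1)) · C(2k, k) = (1/13) · C(24, 12) = (1/13) · 2704156 = 208012.
σ^{2k} = (σ²)^k = (3/2)^12 = 531441/4096.

Therefore m_{24} = σ^{24} · C_12 = (531441/4096) · 208012 = 27636526323/1024.


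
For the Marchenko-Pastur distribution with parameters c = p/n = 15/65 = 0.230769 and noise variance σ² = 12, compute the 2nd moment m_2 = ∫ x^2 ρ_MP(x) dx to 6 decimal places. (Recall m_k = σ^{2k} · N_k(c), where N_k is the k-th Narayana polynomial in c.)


E[X²] = σ⁴ (1 + c) (second MP moment). With σ² = 12 (so σ⁴ = 144) and c = 15/65 = 0.230769: E[X²] = 144 · (1 + 0.230769) = 144 · 1.230769.

So E[X^2] = 177.230769.


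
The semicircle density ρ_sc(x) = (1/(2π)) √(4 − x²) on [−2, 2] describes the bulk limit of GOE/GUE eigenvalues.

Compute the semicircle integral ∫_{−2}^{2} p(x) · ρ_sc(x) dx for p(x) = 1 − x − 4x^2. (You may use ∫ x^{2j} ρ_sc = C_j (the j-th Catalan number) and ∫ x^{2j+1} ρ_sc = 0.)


Write p(x) = Σ a_i x^i, split into monomials and integrate each against ρ_sc separately.
Using ∫ x^{2j} ρ_sc = C_j = (1/(j+1)) C(2j, j) (Catalan numbers) and ∫ x^{2j+1} ρ_sc = 0 (odd monomials vanish by symmetry):
  i = 0 (even): a_0 · C_{0} = 1 · 1 = 1
  i = 1 (odd): ∫ x^1 ρ_sc = 0 (vanishes)
  i = 2 (even): a_2 · C_{1} = -4 · 1 = -4

Summing the contributions: ∫_{−2}^{2} p(x) ρ_sc(x) dx = 1 + (-4) = -3.


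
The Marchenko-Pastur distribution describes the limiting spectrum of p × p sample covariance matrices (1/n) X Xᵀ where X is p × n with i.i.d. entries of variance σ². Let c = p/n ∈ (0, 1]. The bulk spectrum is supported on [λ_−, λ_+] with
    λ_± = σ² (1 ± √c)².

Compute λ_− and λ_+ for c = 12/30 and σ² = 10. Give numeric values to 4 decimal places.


c = 12/30 = 0.400000; √c = 0.632456.
λ_− = σ² (1 − √c)² = 10 · (1 − 0.632456)² = 10 · (0.367544)² = 1.350889.
λ_+ = σ² (1 + √c)² = 10 · (1 + 0.632456)² = 10 · (1.632456)² = 26.649111.

Rounded to 4 decimal places: λ_− ≈ 1.3509, λ_+ ≈ 26.6491.


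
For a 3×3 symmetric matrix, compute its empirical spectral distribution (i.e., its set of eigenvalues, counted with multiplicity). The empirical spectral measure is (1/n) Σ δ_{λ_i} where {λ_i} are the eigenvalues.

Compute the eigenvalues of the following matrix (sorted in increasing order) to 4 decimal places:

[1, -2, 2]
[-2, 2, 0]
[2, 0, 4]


Since M is real symmetric, all three eigenvalues are real; they are the roots of det(λI − M) = λ³ − (tr M) λ² + s λ − det M, where s is the sum of the principal 2×2 minors.
tr M = 1 + 2 + 4 = 7.
s = (1·2 − (-2)²) + (1·4 − 2²) + (2·4 − 0²) = -2 + 0 + 8 = 6.
det M (expand along row 1) = 1·8 − (-2)·(-8) + 2·(-4) = -16.
Characteristic polynomial: λ³ − 7λ² + 6λ + 16 = 0.
Substitute λ = y + (tr M)/3 = y + 2.333333 to remove the quadratic term: y³ + p·y + q = 0 with p = s − (tr M)²/3 = -10.333333 and q = −2(tr M)³/27 + (tr M)·s/3 − det M = 4.592593.
Three real roots ⇒ use the trigonometric (Viète) form: r = 2√(−p/3) = 3.711843, φ = arccos(3q/(p·r)) = arccos(-0.359211) = 1.938218 rad.
y_k = r·cos(φ/3 − 2πk/3) for k = 0, 1, 2 gives y = 2.963737, 0.453468, -3.417206.
λ_k = y_k + 2.333333 gives λ = 5.2971, 2.7868, -1.0839 (check: the sum is 7.0000 = tr M).

Eigenvalues sorted in increasing order: [-1.0839, 2.7868, 5.2971].


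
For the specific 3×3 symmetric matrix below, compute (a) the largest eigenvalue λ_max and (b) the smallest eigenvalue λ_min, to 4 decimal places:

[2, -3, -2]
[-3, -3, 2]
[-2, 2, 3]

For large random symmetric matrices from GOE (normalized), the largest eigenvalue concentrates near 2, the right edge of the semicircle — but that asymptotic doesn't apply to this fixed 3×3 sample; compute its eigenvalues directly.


Since M is real symmetric, all three eigenvalues are real; they are the roots of det(λI − M) = λ³ − (tr M) λ² + s λ − det M, where s is the sum of the principal 2×2 minors.
tr M = 2 + (-3) + 3 = 2.
s = (2·(-3) − (-3)²) + (2·3 − (-2)²) + ((-3)·3 − 2²) = -15 + 2 + (-13) = -26.
det M (expand along row 1) = 2·(-13) − (-3)·(-5) + (-2)·(-12) = -17.
Characteristic polynomial: λ³ − 2λ² − 26λ + 17 = 0.
Substitute λ = y + (tr M)/3 = y + 0.666667 to remove the quadratic term: y³ + p·y + q = 0 with p = s − (tr M)²/3 = -27.333333 and q = −2(tr M)³/27 + (tr M)·s/3 − det M = -0.925926.
Three real roots ⇒ use the trigonometric (Viète) form: r = 2√(−p/3) = 6.036923, φ = arccos(3q/(p·r)) = arccos(0.016834) = 1.553961 rad.
y_k = r·cos(φ/3 − 2πk/3) for k = 0, 1, 2 gives y = 5.244985, -0.033877, -5.211108.
λ_k = y_k + 0.666667 gives λ = 5.9117, 0.6328, -4.5444 (check: the sum is 2.0000 = tr M).

Hence λ_max = 5.9117 and λ_min = -4.5444.


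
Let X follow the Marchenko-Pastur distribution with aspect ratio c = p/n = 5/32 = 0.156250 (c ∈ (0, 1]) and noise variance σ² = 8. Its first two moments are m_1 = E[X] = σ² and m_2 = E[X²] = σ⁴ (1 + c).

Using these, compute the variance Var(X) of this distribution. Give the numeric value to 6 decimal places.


m_1 = E[X] = σ² = 8, so m_1² = 64.
m_2 = E[X²] = σ⁴ (1 + c) = 64 · (1 + 0.156250) = 64 · 1.156250 = 74.000000.
(Note m_2 − m_1² simplifies to c · σ⁴ = 0.156250 · 64.)

Var(X) = m_2 − m_1² = 74.000000 − 64 = 10.000000.


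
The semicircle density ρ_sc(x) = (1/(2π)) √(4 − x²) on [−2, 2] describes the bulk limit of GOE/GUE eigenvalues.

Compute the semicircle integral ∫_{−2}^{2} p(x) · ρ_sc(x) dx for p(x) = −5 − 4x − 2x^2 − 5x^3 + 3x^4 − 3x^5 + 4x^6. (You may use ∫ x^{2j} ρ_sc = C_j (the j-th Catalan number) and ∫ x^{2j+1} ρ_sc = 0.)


Write p(x) = Σ a_i x^i, split into monomials and integrate each against ρ_sc separately.
Using ∫ x^{2j} ρ_sc = C_j = (1/(j+1)) C(2j, j) (Catalan numbers) and ∫ x^{2j+1} ρ_sc = 0 (odd monomials vanish by symmetry):
  i = 0 (even): a_0 · C_{0} = -5 · 1 = -5
  i = 1 (odd): ∫ x^1 ρ_sc = 0 (vanishes)
  i = 2 (even): a_2 · C_{1} = -2 · 1 = -2
  i = 3 (odd): ∫ x^3 ρ_sc = 0 (vanishes)
  i = 4 (even): a_4 · C_{2} = 3 · 2 = 6
  i = 5 (odd): ∫ x^5 ρ_sc = 0 (vanishes)
  i = 6 (even): a_6 · C_{3} = 4 · 5 = 20

Summing the contributions: ∫_{−2}^{2} p(x) ρ_sc(x) dx = (-5) + (-2) + 6 + 20 = 19.


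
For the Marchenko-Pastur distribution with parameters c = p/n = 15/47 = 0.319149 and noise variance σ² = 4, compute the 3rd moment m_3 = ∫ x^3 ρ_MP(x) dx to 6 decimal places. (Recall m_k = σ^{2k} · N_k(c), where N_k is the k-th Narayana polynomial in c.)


E[X³] = σ⁶ (1 + 3c + c²) (third MP moment). With σ² = 4 (so σ⁶ = 64) and c = 15/47 = 0.319149: E[X³] = 64 · (1 + 3·0.319149 + (0.319149)²) = 64 · 2.059303.

So E[X^3] = 131.795383.


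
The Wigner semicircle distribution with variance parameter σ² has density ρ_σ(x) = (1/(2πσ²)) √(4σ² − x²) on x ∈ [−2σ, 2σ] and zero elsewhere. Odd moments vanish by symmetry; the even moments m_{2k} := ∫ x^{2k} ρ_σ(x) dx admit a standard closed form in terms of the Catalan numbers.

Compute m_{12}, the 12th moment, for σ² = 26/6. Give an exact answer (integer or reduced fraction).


By the scaled semicircle moment identity, m_{2k} = σ^{2k} · C_k with k = 6.
C_6 = (1/(k+1)) · C(2k, k) = (1/7) · C(12, 6) = (1/7) · 924 = 132.
σ^{2k} = (σ²)^k = (26/6)^6 = 4826809/729.

Therefore m_{12} = σ^{12} · C_6 = (4826809/729) · 132 = 212379596/243.


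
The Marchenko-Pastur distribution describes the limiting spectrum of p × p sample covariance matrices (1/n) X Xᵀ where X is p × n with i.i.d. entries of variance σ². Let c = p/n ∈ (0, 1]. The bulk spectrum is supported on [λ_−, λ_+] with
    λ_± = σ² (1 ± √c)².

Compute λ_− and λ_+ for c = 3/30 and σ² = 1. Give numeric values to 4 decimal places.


c = 3/30 = 0.100000; √c = 0.316228.
λ_− = σ² (1 − √c)² = 1 · (1 − 0.316228)² = 1 · (0.683772)² = 0.467544.
λ_+ = σ² (1 + √c)² = 1 · (1 + 0.316228)² = 1 · (1.316228)² = 1.732456.

Rounded to 4 decimal places: λ_− ≈ 0.4675, λ_+ ≈ 1.7325.


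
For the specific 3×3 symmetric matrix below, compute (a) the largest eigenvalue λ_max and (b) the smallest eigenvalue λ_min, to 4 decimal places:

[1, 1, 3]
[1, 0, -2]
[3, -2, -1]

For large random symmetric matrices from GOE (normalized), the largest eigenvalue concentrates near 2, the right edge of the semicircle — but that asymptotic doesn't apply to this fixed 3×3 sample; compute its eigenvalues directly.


Since M is real symmetric, all three eigenvalues are real; they are the roots of det(λI − M) = λ³ − (tr M) λ² + s λ − det M, where s is the sum of the principal 2×2 minors.
tr M = 1 + 0 + (-1) = 0.
s = (1·0 − 1²) + (1·(-1) − 3²) + (0·(-1) − (-2)²) = -1 + (-10) + (-4) = -15.
det M (expand along row 1) = 1·(-4) − 1·5 + 3·(-2) = -15.
Characteristic polynomial: λ³ − 15λ + 15 = 0.
Substitute λ = y + (tr M)/3 = y + 0.000000 to remove the quadratic term: y³ + p·y + q = 0 with p = s − (tr M)²/3 = -15.000000 and q = −2(tr M)³/27 + (tr M)·s/3 − det M = 15.000000.
Three real roots ⇒ use the trigonometric (Viète) form: r = 2√(−p/3) = 4.472136, φ = arccos(3q/(p·r)) = arccos(-0.670820) = 2.306111 rad.
y_k = r·cos(φ/3 − 2πk/3) for k = 0, 1, 2 gives y = 3.214627, 1.085200, -4.299827.
λ_k = y_k + 0.000000 gives λ = 3.2146, 1.0852, -4.2998 (check: the sum is 0.0000 = tr M).

Hence λ_max = 3.2146 and λ_min = -4.2998.


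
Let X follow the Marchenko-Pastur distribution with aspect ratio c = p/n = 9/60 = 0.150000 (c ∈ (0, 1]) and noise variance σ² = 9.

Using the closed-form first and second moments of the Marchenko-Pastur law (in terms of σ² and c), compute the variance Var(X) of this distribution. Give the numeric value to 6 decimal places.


Recall the MP moments m_1 = E[X] = σ² and m_2 = E[X²] = σ⁴ (1 + c).
m_1 = E[X] = σ² = 9, so m_1² = 81.
m_2 = E[X²] = σ⁴ (1 + c) = 81 · (1 + 0.150000) = 81 · 1.150000 = 93.150000.
(Note m_2 − m_1² simplifies to c · σ⁴ = 0.150000 · 81.)

Var(X) = m_2 − m_1² = 93.150000 − 81 = 12.150000.


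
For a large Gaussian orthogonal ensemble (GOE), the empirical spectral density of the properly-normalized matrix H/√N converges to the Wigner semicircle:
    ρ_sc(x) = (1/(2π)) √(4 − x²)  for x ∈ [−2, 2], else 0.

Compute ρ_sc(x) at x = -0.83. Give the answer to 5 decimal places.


ρ_sc(x) = (1/(2π)) √(4 − x²). With x = -0.83:
  4 − x² = 4 − (-0.83)² = 4 − 0.688900 = 3.311100.
  √(4 − x²) = 1.819643.
  1/(2π) = 0.159155.
  ρ_sc(-0.83) = 0.159155 · 1.819643 = 0.289605.

Rounded to 5 decimal places: ρ_sc(-0.83) ≈ 0.28961.


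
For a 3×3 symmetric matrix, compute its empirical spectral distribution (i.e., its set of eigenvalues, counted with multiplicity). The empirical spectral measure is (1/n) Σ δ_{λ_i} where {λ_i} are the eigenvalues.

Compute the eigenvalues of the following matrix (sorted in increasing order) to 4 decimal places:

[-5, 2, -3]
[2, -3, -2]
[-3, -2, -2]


Since M is real symmetric, all three eigenvalues are real; they are the roots of det(λI − M) = λ³ − (tr M) λ² + s λ − det M, where s is the sum of the principal 2×2 minors.
tr M = -5 + (-3) + (-2) = -10.
s = ((-5)·(-3) − 2²) + ((-5)·(-2) − (-3)²) + ((-3)·(-2) − (-2)²) = 11 + 1 + 2 = 14.
det M (expand along row 1) = (-5)·2 − 2·(-10) + (-3)·(-13) = 49.
Characteristic polynomial: λ³ + 10λ² + 14λ − 49 = 0.
Substitute λ = y + (tr M)/3 = y − 3.333333 to remove the quadratic term: y³ + p·y + q = 0 with p = s − (tr M)²/3 = -19.333333 and q = −2(tr M)³/27 + (tr M)·s/3 − det M = -21.592593.
Three real roots ⇒ use the trigonometric (Viète) form: r = 2√(−p/3) = 5.077182, φ = arccos(3q/(p·r)) = arccos(0.659928) = 0.850073 rad.
y_k = r·cos(φ/3 − 2πk/3) for k = 0, 1, 2 gives y = 4.874715, -1.208048, -3.666667.
λ_k = y_k − 3.333333 gives λ = 1.5414, -4.5414, -7.0000 (check: the sum is -10.0000 = tr M).

Eigenvalues sorted in increasing order: [-7.0000, -4.5414, 1.5414].


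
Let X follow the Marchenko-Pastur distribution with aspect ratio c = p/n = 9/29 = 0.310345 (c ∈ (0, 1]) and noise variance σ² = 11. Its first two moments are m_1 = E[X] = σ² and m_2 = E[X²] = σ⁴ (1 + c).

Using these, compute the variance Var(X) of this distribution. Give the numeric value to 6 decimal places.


m_1 = E[X] = σ² = 11, so m_1² = 121.
m_2 = E[X²] = σ⁴ (1 + c) = 121 · (1 + 0.310345) = 121 · 1.310345 = 158.551724.
(Note m_2 − m_1² simplifies to c · σ⁴ = 0.310345 · 121.)

Var(X) = m_2 − m_1² = 158.551724 − 121 = 37.551724.


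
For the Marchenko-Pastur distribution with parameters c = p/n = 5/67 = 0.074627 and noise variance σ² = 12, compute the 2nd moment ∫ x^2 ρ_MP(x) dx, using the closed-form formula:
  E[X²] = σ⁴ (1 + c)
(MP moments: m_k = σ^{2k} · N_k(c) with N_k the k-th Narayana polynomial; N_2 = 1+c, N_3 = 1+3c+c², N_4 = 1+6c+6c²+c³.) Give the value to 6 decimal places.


E[X²] = σ⁴ (1 + c) (second MP moment). With σ² = 12 (so σ⁴ = 144) and c = 5/67 = 0.074627: E[X²] = 144 · (1 + 0.074627) = 144 · 1.074627.

So E[X^2] = 154.746269.


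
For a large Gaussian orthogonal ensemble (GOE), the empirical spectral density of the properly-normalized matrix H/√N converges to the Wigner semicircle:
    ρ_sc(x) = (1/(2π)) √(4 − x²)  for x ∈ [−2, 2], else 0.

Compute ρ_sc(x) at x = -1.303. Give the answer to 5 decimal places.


ρ_sc(x) = (1/(2π)) √(4 − x²). With x = -1.303:
  4 − x² = 4 − (-1.303)² = 4 − 1.697809 = 2.302191.
  √(4 − x²) = 1.517297.
  1/(2π) = 0.159155.
  ρ_sc(-1.303) = 0.159155 · 1.517297 = 0.241485.

Rounded to 5 decimal places: ρ_sc(-1.303) ≈ 0.24149.


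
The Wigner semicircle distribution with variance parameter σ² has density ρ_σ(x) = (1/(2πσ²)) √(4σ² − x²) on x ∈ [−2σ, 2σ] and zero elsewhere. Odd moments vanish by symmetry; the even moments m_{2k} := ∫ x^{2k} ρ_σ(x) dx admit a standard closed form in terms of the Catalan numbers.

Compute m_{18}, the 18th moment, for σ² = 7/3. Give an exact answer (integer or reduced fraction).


By the scaled semicircle moment identity, m_{2k} = σ^{2k} · C_k with k = 9.
C_9 = (1/(k+1)) · C(2k, k) = (1/10) · C(18, 9) = (1/10) · 48620 = 4862.
σ^{2k} = (σ²)^k = (7/3)^9 = 40353607/19683.

Therefore m_{18} = σ^{18} · C_9 = (40353607/19683) · 4862 = 196199237234/19683.


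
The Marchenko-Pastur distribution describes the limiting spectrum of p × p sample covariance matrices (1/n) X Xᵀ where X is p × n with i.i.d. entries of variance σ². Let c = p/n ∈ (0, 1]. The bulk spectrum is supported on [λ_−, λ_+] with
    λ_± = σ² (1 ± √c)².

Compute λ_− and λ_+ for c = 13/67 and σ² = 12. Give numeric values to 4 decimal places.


c = 13/67 = 0.194030; √c = 0.440488.
λ_− = σ² (1 − √c)² = 12 · (1 − 0.440488)² = 12 · (0.559512)² = 3.756642.
λ_+ = σ² (1 + √c)² = 12 · (1 + 0.440488)² = 12 · (1.440488)² = 24.900075.

Rounded to 4 decimal places: λ_− ≈ 3.7566, λ_+ ≈ 24.9001.


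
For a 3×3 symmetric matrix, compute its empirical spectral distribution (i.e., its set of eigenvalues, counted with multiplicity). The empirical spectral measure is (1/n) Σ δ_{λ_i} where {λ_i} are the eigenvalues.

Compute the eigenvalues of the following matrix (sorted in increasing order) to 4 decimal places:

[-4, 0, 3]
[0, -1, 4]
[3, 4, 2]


Since M is real symmetric, all three eigenvalues are real; they are the roots of det(λI − M) = λ³ − (tr M) λ² + s λ − det M, where s is the sum of the principal 2×2 minors.
tr M = -4 + (-1) + 2 = -3.
s = ((-4)·(-1) − 0²) + ((-4)·2 − 3²) + ((-1)·2 − 4²) = 4 + (-17) + (-18) = -31.
det M (expand along row 1) = (-4)·(-18) − 0·(-12) + 3·3 = 81.
Characteristic polynomial: λ³ + 3λ² − 31λ − 81 = 0.
Substitute λ = y + (tr M)/3 = y − 1.000000 to remove the quadratic term: y³ + p·y + q = 0 with p = s − (tr M)²/3 = -34.000000 and q = −2(tr M)³/27 + (tr M)·s/3 − det M = -48.000000.
Three real roots ⇒ use the trigonometric (Viète) form: r = 2√(−p/3) = 6.733003, φ = arccos(3q/(p·r)) = arccos(0.629035) = 0.890485 rad.
y_k = r·cos(φ/3 − 2πk/3) for k = 0, 1, 2 gives y = 6.438562, -1.513793, -4.924769.
λ_k = y_k − 1.000000 gives λ = 5.4386, -2.5138, -5.9248 (check: the sum is -3.0000 = tr M).

Eigenvalues sorted in increasing order: [-5.9248, -2.5138, 5.4386].


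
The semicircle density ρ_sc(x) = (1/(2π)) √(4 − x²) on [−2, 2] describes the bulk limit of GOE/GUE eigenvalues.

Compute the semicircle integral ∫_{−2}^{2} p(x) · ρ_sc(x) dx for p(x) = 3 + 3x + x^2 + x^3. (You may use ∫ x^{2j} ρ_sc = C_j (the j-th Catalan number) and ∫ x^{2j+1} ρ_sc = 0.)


Write p(x) = Σ a_i x^i, split into monomials and integrate each against ρ_sc separately.
Using ∫ x^{2j} ρ_sc = C_j = (1/(j+1)) C(2j, j) (Catalan numbers) and ∫ x^{2j+1} ρ_sc = 0 (odd monomials vanish by symmetry):
  i = 0 (even): a_0 · C_{0} = 3 · 1 = 3
  i = 1 (odd): ∫ x^1 ρ_sc = 0 (vanishes)
  i = 2 (even): a_2 · C_{1} = 1 · 1 = 1
  i = 3 (odd): ∫ x^3 ρ_sc = 0 (vanishes)

Summing the contributions: ∫_{−2}^{2} p(x) ρ_sc(x) dx = 3 + 1 = 4.


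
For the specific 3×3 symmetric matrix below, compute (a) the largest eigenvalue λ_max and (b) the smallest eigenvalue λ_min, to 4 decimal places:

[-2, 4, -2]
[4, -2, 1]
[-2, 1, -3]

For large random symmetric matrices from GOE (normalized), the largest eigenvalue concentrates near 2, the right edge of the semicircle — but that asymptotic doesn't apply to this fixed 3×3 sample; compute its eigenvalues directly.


Since M is real symmetric, all three eigenvalues are real; they are the roots of det(λI − M) = λ³ − (tr M) λ² + s λ − det M, where s is the sum of the principal 2×2 minors.
tr M = -2 + (-2) + (-3) = -7.
s = ((-2)·(-2) − 4²) + ((-2)·(-3) − (-2)²) + ((-2)·(-3) − 1²) = -12 + 2 + 5 = -5.
det M (expand along row 1) = (-2)·5 − 4·(-10) + (-2)·0 = 30.
Characteristic polynomial: λ³ + 7λ² − 5λ − 30 = 0.
Substitute λ = y + (tr M)/3 = y − 2.333333 to remove the quadratic term: y³ + p·y + q = 0 with p = s − (tr M)²/3 = -21.333333 and q = −2(tr M)³/27 + (tr M)·s/3 − det M = 7.074074.
Three real roots ⇒ use the trigonometric (Viète) form: r = 2√(−p/3) = 5.333333, φ = arccos(3q/(p·r)) = arccos(-0.186523) = 1.758419 rad.
y_k = r·cos(φ/3 − 2πk/3) for k = 0, 1, 2 gives y = 4.443106, 0.333333, -4.776439.
λ_k = y_k − 2.333333 gives λ = 2.1098, -2.0000, -7.1098 (check: the sum is -7.0000 = tr M).

Hence λ_max = 2.1098 and λ_min = -7.1098.


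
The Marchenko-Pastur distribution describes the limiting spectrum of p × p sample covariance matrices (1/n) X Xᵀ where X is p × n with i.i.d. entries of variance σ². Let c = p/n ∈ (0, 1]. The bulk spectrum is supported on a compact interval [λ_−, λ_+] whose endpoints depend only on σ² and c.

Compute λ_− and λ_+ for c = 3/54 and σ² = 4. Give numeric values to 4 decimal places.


c = 3/54 = 0.055556; √c = 0.235702.
λ_− = σ² (1 − √c)² = 4 · (1 − 0.235702)² = 4 · (0.764298)² = 2.336604.
λ_+ = σ² (1 + √c)² = 4 · (1 + 0.235702)² = 4 · (1.235702)² = 6.107840.

Rounded to 4 decimal places: λ_− ≈ 2.3366, λ_+ ≈ 6.1078.


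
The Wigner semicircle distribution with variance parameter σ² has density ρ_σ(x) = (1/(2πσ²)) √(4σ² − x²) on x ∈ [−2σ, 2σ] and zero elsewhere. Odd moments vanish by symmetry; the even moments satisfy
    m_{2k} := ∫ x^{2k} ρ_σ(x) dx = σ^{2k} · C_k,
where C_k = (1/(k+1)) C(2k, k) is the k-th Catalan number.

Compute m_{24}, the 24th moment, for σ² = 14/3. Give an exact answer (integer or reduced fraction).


By the scaled semicircle moment identity, m_{2k} = σ^{2k} · C_k with k = 12.
C_12 = (1/(k+1)) · C(2k, k) = (1/13) · C(24, 12) = (1/13) · 2704156 = 208012.
σ^{2k} = (σ²)^k = (14/3)^12 = 56693912375296/531441.

Therefore m_{24} = σ^{24} · C_12 = (56693912375296/531441) · 208012 = 11793014101010071552/531441.


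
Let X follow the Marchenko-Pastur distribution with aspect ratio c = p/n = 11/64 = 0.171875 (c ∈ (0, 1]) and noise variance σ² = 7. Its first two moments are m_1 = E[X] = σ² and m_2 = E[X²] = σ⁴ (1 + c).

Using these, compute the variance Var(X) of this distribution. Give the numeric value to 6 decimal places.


m_1 = E[X] = σ² = 7, so m_1² = 49.
m_2 = E[X²] = σ⁴ (1 + c) = 49 · (1 + 0.171875) = 49 · 1.171875 = 57.421875.
(Note m_2 − m_1² simplifies to c · σ⁴ = 0.171875 · 49.)

Var(X) = m_2 − m_1² = 57.421875 − 49 = 8.421875.


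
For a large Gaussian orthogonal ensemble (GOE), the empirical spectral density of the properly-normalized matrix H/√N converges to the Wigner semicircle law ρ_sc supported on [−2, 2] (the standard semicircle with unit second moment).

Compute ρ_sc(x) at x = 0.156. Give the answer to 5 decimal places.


ρ_sc(x) = (1/(2π)) √(4 − x²). With x = 0.156:
  4 − x² = 4 − (0.156)² = 4 − 0.024336 = 3.975664.
  √(4 − x²) = 1.993907.
  1/(2π) = 0.159155.
  ρ_sc(0.156) = 0.159155 · 1.993907 = 0.317340.

Rounded to 5 decimal places: ρ_sc(0.156) ≈ 0.31734.


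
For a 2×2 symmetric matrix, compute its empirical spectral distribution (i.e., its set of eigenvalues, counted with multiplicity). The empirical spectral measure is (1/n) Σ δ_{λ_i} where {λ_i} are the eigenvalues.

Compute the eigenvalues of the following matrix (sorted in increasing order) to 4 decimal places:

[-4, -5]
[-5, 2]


Since M is real symmetric, both eigenvalues are real; they are the roots of det(λI − M) = λ² − (tr M) λ + det M.
tr M = -4 + 2 = -2.
det M = (-4)·2 − (-5)² = -8 − 25 = -33.
Characteristic polynomial: λ² + 2λ − 33 = 0.
Discriminant Δ = (tr M)² − 4·det M = 4 − (-132) = 136; √Δ = 11.661904.
λ = (tr M ± √Δ)/2 = (-2 ± 11.661904)/2, giving (tr M − √Δ)/2 = -6.8310 and (tr M + √Δ)/2 = 4.8310.

Eigenvalues sorted in increasing order: [-6.8310, 4.8310].


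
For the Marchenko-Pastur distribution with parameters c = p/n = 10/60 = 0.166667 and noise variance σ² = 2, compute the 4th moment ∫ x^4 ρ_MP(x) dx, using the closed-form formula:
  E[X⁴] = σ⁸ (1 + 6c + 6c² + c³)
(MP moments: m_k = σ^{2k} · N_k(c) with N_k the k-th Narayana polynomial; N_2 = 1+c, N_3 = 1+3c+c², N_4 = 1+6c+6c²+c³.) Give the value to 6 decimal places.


E[X⁴] = σ⁸ (1 + 6c + 6c² + c³) (fourth MP moment). With σ² = 2 (so σ⁸ = 16) and c = 10/60 = 0.166667: E[X⁴] = 16 · (1 + 6·0.166667 + 6·(0.166667)² + (0.166667)³) = 16 · 2.171296.

So E[X^4] = 34.740741.


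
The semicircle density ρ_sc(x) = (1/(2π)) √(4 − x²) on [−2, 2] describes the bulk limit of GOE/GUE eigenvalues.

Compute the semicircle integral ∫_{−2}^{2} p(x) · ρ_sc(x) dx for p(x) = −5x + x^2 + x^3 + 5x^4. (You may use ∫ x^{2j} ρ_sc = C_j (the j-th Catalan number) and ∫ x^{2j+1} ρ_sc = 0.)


Write p(x) = Σ a_i x^i, split into monomials and integrate each against ρ_sc separately.
Using ∫ x^{2j} ρ_sc = C_j = (1/(j+1)) C(2j, j) (Catalan numbers) and ∫ x^{2j+1} ρ_sc = 0 (odd monomials vanish by symmetry):
  i = 1 (odd): ∫ x^1 ρ_sc = 0 (vanishes)
  i = 2 (even): a_2 · C_{1} = 1 · 1 = 1
  i = 3 (odd): ∫ x^3 ρ_sc = 0 (vanishes)
  i = 4 (even): a_4 · C_{2} = 5 · 2 = 10

Summing the contributions: ∫_{−2}^{2} p(x) ρ_sc(x) dx = 1 + 10 = 11.


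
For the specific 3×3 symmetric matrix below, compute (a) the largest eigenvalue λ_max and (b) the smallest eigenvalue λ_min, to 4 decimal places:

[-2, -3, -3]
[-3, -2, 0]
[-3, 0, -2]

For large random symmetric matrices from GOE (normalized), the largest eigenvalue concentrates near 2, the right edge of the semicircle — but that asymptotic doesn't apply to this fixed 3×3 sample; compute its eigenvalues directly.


Since M is real symmetric, all three eigenvalues are real; they are the roots of det(λI − M) = λ³ − (tr M) λ² + s λ − det M, where s is the sum of the principal 2×2 minors.
tr M = -2 + (-2) + (-2) = -6.
s = ((-2)·(-2) − (-3)²) + ((-2)·(-2) − (-3)²) + ((-2)·(-2) − 0²) = -5 + (-5) + 4 = -6.
det M (expand along row 1) = (-2)·4 − (-3)·6 + (-3)·(-6) = 28.
Characteristic polynomial: λ³ + 6λ² − 6λ − 28 = 0.
Substitute λ = y + (tr M)/3 = y − 2.000000 to remove the quadratic term: y³ + p·y + q = 0 with p = s − (tr M)²/3 = -18.000000 and q = −2(tr M)³/27 + (tr M)·s/3 − det M = 0.000000.
Three real roots ⇒ use the trigonometric (Viète) form: r = 2√(−p/3) = 4.898979, φ = arccos(3q/(p·r)) = arccos(0.000000) = 1.570796 rad.
y_k = r·cos(φ/3 − 2πk/3) for k = 0, 1, 2 gives y = 4.242641, 0.000000, -4.242641.
λ_k = y_k − 2.000000 gives λ = 2.2426, -2.0000, -6.2426 (check: the sum is -6.0000 = tr M).

Hence λ_max = 2.2426 and λ_min = -6.2426.
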